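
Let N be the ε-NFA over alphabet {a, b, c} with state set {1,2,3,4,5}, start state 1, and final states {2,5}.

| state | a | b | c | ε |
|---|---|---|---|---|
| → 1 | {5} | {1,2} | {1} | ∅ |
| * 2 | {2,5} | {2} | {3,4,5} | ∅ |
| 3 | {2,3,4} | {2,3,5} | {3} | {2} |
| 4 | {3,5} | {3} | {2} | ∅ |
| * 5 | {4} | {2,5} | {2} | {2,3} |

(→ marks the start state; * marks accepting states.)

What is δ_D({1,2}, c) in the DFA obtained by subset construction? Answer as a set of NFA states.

{1,2,3,4,5}

δ(1,c) = {1}; δ(2,c) = {3,4,5}.
Union: {1,3,4,5}.
ε-closure gives {1,2,3,4,5}.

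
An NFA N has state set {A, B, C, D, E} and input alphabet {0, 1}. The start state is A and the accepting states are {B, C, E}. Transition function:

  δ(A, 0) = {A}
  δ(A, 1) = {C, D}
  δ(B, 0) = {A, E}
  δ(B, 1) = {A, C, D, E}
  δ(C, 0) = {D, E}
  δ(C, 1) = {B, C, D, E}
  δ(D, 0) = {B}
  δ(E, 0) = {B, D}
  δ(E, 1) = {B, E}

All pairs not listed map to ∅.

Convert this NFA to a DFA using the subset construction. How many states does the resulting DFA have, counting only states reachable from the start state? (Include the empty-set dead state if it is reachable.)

Start state of the DFA: {A}.
{A} --0--> {A}  [seen]
{A} --1--> {C, D}  [new]
{C, D} --0--> {B, D, E}  [new]
{C, D} --1--> {B, C, D, E}  [new]
{B, D, E} --0--> {A, B, D, E}  [new]
{B, D, E} --1--> {A, B, C, D, E}  [new]
{B, C, D, E} --0--> {A, B, D, E}  [seen]
{B, C, D, E} --1--> {A, B, C, D, E}  [seen]
{A, B, D, E} --0--> {A, B, D, E}  [seen]
{A, B, D, E} --1--> {A, B, C, D, E}  [seen]
{A, B, C, D, E} --0--> {A, B, D, E}  [seen]
{A, B, C, D, E} --1--> {A, B, C, D, E}  [seen]
Reachable DFA states: {A}, {C, D}, {B, D, E}, {B, C, D, E}, {A, B, D, E}, {A, B, C, D, E}.

6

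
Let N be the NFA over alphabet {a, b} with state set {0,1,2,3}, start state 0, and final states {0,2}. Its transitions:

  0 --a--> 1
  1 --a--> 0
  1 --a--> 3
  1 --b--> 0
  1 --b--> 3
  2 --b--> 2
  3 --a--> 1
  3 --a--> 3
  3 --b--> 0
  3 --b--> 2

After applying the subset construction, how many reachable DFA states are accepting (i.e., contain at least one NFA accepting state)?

6

Start state of the DFA: {0}.
{0} --a--> {1}  [new]
{0} --b--> ∅  [new]
{1} --a--> {0,3}  [new]
{1} --b--> {0,3}  [seen]
∅ --a--> ∅  [seen]
∅ --b--> ∅  [seen]
{0,3} --a--> {1,3}  [new]
{0,3} --b--> {0,2}  [new]
{1,3} --a--> {0,1,3}  [new]
{1,3} --b--> {0,2,3}  [new]
{0,2} --a--> {1}  [seen]
{0,2} --b--> {2}  [new]
{0,1,3} --a--> {0,1,3}  [seen]
{0,1,3} --b--> {0,2,3}  [seen]
{0,2,3} --a--> {1,3}  [seen]
{0,2,3} --b--> {0,2}  [seen]
{2} --a--> ∅  [seen]
{2} --b--> {2}  [seen]
Reachable DFA states: {0}, {1}, ∅, {0,3}, {1,3}, {0,2}, {0,1,3}, {0,2,3}, {2}.
Accepting DFA states (contain an NFA accepting state): {0}, {0,3}, {0,2}, {0,1,3}, {0,2,3}, {2}.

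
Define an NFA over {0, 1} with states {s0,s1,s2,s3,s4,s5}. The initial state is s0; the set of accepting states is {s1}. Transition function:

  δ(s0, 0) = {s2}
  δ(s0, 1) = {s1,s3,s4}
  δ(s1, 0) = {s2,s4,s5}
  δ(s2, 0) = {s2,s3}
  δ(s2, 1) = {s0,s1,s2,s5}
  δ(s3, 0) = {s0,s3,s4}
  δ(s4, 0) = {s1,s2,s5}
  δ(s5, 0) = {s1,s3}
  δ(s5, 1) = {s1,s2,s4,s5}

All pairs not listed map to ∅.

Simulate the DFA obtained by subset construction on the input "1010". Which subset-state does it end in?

{s0,s1,s2,s3,s4,s5}

Start: {s0}.
δ(s0,1) = {s1,s3,s4}.
Union: {s1,s3,s4}.
After 1: {s1,s3,s4}.
δ(s1,0) = {s2,s4,s5}; δ(s3,0) = {s0,s3,s4}; δ(s4,0) = {s1,s2,s5}.
Union: {s0,s1,s2,s3,s4,s5}.
After 0: {s0,s1,s2,s3,s4,s5}.
δ(s0,1) = {s1,s3,s4}; δ(s1,1) = ∅; δ(s2,1) = {s0,s1,s2,s5}; δ(s3,1) = ∅; δ(s4,1) = ∅; δ(s5,1) = {s1,s2,s4,s5}.
Union: {s0,s1,s2,s3,s4,s5}.
After 1: {s0,s1,s2,s3,s4,s5}.
δ(s0,0) = {s2}; δ(s1,0) = {s2,s4,s5}; δ(s2,0) = {s2,s3}; δ(s3,0) = {s0,s3,s4}; δ(s4,0) = {s1,s2,s5}; δ(s5,0) = {s1,s3}.
Union: {s0,s1,s2,s3,s4,s5}.
After 0: {s0,s1,s2,s3,s4,s5}.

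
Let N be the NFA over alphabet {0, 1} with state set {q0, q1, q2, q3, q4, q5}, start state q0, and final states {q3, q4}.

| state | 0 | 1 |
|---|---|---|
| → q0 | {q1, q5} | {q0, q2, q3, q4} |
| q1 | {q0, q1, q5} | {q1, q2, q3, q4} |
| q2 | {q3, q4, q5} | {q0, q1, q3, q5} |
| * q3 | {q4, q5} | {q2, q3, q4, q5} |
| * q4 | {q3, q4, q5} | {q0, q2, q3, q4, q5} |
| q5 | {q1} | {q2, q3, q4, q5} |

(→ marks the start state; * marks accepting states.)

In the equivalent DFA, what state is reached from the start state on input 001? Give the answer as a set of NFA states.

Start: {q0}.
δ(q0,0) = {q1, q5}.
Union: {q1, q5}.
After 0: {q1, q5}.
δ(q1,0) = {q0, q1, q5}; δ(q5,0) = {q1}.
Union: {q0, q1, q5}.
After 0: {q0, q1, q5}.
δ(q0,1) = {q0, q2, q3, q4}; δ(q1,1) = {q1, q2, q3, q4}; δ(q5,1) = {q2, q3, q4, q5}.
Union: {q0, q1, q2, q3, q4, q5}.
After 1: {q0, q1, q2, q3, q4, q5}.

{q0, q1, q2, q3, q4, q5}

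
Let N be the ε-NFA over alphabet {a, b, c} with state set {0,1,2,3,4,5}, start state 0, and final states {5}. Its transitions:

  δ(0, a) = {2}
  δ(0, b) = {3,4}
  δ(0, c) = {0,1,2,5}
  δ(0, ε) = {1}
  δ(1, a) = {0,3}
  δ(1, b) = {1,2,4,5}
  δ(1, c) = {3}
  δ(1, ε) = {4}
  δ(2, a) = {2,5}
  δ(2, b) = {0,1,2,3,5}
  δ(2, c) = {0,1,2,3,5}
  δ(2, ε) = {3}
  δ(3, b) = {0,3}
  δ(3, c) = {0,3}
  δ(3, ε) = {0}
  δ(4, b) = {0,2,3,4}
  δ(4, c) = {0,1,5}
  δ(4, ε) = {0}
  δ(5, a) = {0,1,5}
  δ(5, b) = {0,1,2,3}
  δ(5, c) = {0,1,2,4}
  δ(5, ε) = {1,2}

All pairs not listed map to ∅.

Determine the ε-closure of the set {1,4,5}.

Begin with {1,4,5}.
4 →ε {0}; add 0.
5 →ε {1,2}; add 2.
2 →ε {3}; add 3.
ε-closure = {0,1,2,3,4,5}.

{0,1,2,3,4,5}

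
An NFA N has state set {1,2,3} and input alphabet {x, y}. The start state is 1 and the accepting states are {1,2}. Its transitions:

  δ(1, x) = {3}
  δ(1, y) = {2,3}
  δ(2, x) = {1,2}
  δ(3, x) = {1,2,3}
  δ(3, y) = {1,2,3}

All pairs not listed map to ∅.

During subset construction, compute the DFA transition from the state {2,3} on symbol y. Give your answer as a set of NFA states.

δ(2,y) = ∅; δ(3,y) = {1,2,3}.
Union: {1,2,3}.

{1,2,3}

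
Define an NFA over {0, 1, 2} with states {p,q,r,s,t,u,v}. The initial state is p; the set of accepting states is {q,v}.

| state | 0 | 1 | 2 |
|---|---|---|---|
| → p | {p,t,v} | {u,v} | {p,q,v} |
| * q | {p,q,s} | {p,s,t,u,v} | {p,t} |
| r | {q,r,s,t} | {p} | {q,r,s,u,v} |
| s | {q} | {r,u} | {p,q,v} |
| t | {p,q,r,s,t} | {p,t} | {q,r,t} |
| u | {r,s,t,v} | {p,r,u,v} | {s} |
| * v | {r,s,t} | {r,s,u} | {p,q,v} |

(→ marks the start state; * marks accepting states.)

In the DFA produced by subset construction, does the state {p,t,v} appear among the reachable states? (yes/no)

yes

Start state of the DFA: {p}.
{p} --0--> {p,t,v}  [new]
{p} --1--> {u,v}  [new]
{p} --2--> {p,q,v}  [new]
{p,t,v} --0--> {p,q,r,s,t,v}  [new]
{p,t,v} --1--> {p,r,s,t,u,v}  [new]
{p,t,v} --2--> {p,q,r,t,v}  [new]
{u,v} --0--> {r,s,t,v}  [new]
{u,v} --1--> {p,r,s,u,v}  [new]
{u,v} --2--> {p,q,s,v}  [new]
{p,q,v} --0--> {p,q,r,s,t,v}  [seen]
{p,q,v} --1--> {p,r,s,t,u,v}  [seen]
{p,q,v} --2--> {p,q,t,v}  [new]
{p,q,r,s,t,v} --0--> {p,q,r,s,t,v}  [seen]
{p,q,r,s,t,v} --1--> {p,r,s,t,u,v}  [seen]
{p,q,r,s,t,v} --2--> {p,q,r,s,t,u,v}  [new]
{p,r,s,t,u,v} --0--> {p,q,r,s,t,v}  [seen]
{p,r,s,t,u,v} --1--> {p,r,s,t,u,v}  [seen]
{p,r,s,t,u,v} --2--> {p,q,r,s,t,u,v}  [seen]
{p,q,r,t,v} --0--> {p,q,r,s,t,v}  [seen]
{p,q,r,t,v} --1--> {p,r,s,t,u,v}  [seen]
{p,q,r,t,v} --2--> {p,q,r,s,t,u,v}  [seen]
{r,s,t,v} --0--> {p,q,r,s,t}  [new]
{r,s,t,v} --1--> {p,r,s,t,u}  [new]
{r,s,t,v} --2--> {p,q,r,s,t,u,v}  [seen]
{p,r,s,u,v} --0--> {p,q,r,s,t,v}  [seen]
{p,r,s,u,v} --1--> {p,r,s,u,v}  [seen]
{p,r,s,u,v} --2--> {p,q,r,s,u,v}  [new]
{p,q,s,v} --0--> {p,q,r,s,t,v}  [seen]
{p,q,s,v} --1--> {p,r,s,t,u,v}  [seen]
{p,q,s,v} --2--> {p,q,t,v}  [seen]
{p,q,t,v} --0--> {p,q,r,s,t,v}  [seen]
{p,q,t,v} --1--> {p,r,s,t,u,v}  [seen]
{p,q,t,v} --2--> {p,q,r,t,v}  [seen]
{p,q,r,s,t,u,v} --0--> {p,q,r,s,t,v}  [seen]
{p,q,r,s,t,u,v} --1--> {p,r,s,t,u,v}  [seen]
{p,q,r,s,t,u,v} --2--> {p,q,r,s,t,u,v}  [seen]
{p,q,r,s,t} --0--> {p,q,r,s,t,v}  [seen]
{p,q,r,s,t} --1--> {p,r,s,t,u,v}  [seen]
{p,q,r,s,t} --2--> {p,q,r,s,t,u,v}  [seen]
{p,r,s,t,u} --0--> {p,q,r,s,t,v}  [seen]
{p,r,s,t,u} --1--> {p,r,t,u,v}  [new]
{p,r,s,t,u} --2--> {p,q,r,s,t,u,v}  [seen]
{p,q,r,s,u,v} --0--> {p,q,r,s,t,v}  [seen]
{p,q,r,s,u,v} --1--> {p,r,s,t,u,v}  [seen]
{p,q,r,s,u,v} --2--> {p,q,r,s,t,u,v}  [seen]
{p,r,t,u,v} --0--> {p,q,r,s,t,v}  [seen]
{p,r,t,u,v} --1--> {p,r,s,t,u,v}  [seen]
{p,r,t,u,v} --2--> {p,q,r,s,t,u,v}  [seen]
Reachable DFA states: {p}, {p,t,v}, {u,v}, {p,q,v}, {p,q,r,s,t,v}, {p,r,s,t,u,v}, {p,q,r,t,v}, {r,s,t,v}, {p,r,s,u,v}, {p,q,s,v}, {p,q,t,v}, {p,q,r,s,t,u,v}, {p,q,r,s,t}, {p,r,s,t,u}, {p,q,r,s,u,v}, {p,r,t,u,v}.
{p,t,v} is among them.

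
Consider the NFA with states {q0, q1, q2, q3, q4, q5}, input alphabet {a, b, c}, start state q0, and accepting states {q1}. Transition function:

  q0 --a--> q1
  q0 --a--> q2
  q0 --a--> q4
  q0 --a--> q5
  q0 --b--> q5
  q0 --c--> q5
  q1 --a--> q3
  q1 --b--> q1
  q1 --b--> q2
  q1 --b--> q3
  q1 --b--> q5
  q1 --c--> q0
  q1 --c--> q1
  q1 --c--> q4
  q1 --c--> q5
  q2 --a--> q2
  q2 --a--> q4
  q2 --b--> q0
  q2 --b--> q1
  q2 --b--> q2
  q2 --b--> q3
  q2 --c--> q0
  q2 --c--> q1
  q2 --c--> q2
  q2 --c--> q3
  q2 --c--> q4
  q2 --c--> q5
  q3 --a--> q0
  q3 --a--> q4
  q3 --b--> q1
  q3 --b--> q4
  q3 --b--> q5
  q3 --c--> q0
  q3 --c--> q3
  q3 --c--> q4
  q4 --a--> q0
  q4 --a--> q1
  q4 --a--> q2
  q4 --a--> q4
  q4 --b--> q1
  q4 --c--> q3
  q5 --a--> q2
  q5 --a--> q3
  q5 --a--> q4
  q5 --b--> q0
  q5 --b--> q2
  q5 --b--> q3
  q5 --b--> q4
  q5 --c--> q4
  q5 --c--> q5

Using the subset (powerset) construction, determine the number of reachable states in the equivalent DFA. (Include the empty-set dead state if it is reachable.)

13

Start state of the DFA: {q0}.
{q0} --a--> {q1, q2, q4, q5}  [new]
{q0} --b--> {q5}  [new]
{q0} --c--> {q5}  [seen]
{q1, q2, q4, q5} --a--> {q0, q1, q2, q3, q4}  [new]
{q1, q2, q4, q5} --b--> {q0, q1, q2, q3, q4, q5}  [new]
{q1, q2, q4, q5} --c--> {q0, q1, q2, q3, q4, q5}  [seen]
{q5} --a--> {q2, q3, q4}  [new]
{q5} --b--> {q0, q2, q3, q4}  [new]
{q5} --c--> {q4, q5}  [new]
{q0, q1, q2, q3, q4} --a--> {q0, q1, q2, q3, q4, q5}  [seen]
{q0, q1, q2, q3, q4} --b--> {q0, q1, q2, q3, q4, q5}  [seen]
{q0, q1, q2, q3, q4} --c--> {q0, q1, q2, q3, q4, q5}  [seen]
{q0, q1, q2, q3, q4, q5} --a--> {q0, q1, q2, q3, q4, q5}  [seen]
{q0, q1, q2, q3, q4, q5} --b--> {q0, q1, q2, q3, q4, q5}  [seen]
{q0, q1, q2, q3, q4, q5} --c--> {q0, q1, q2, q3, q4, q5}  [seen]
{q2, q3, q4} --a--> {q0, q1, q2, q4}  [new]
{q2, q3, q4} --b--> {q0, q1, q2, q3, q4, q5}  [seen]
{q2, q3, q4} --c--> {q0, q1, q2, q3, q4, q5}  [seen]
{q0, q2, q3, q4} --a--> {q0, q1, q2, q4, q5}  [new]
{q0, q2, q3, q4} --b--> {q0, q1, q2, q3, q4, q5}  [seen]
{q0, q2, q3, q4} --c--> {q0, q1, q2, q3, q4, q5}  [seen]
{q4, q5} --a--> {q0, q1, q2, q3, q4}  [seen]
{q4, q5} --b--> {q0, q1, q2, q3, q4}  [seen]
{q4, q5} --c--> {q3, q4, q5}  [new]
{q0, q1, q2, q4} --a--> {q0, q1, q2, q3, q4, q5}  [seen]
{q0, q1, q2, q4} --b--> {q0, q1, q2, q3, q5}  [new]
{q0, q1, q2, q4} --c--> {q0, q1, q2, q3, q4, q5}  [seen]
{q0, q1, q2, q4, q5} --a--> {q0, q1, q2, q3, q4, q5}  [seen]
{q0, q1, q2, q4, q5} --b--> {q0, q1, q2, q3, q4, q5}  [seen]
{q0, q1, q2, q4, q5} --c--> {q0, q1, q2, q3, q4, q5}  [seen]
{q3, q4, q5} --a--> {q0, q1, q2, q3, q4}  [seen]
{q3, q4, q5} --b--> {q0, q1, q2, q3, q4, q5}  [seen]
{q3, q4, q5} --c--> {q0, q3, q4, q5}  [new]
{q0, q1, q2, q3, q5} --a--> {q0, q1, q2, q3, q4, q5}  [seen]
{q0, q1, q2, q3, q5} --b--> {q0, q1, q2, q3, q4, q5}  [seen]
{q0, q1, q2, q3, q5} --c--> {q0, q1, q2, q3, q4, q5}  [seen]
{q0, q3, q4, q5} --a--> {q0, q1, q2, q3, q4, q5}  [seen]
{q0, q3, q4, q5} --b--> {q0, q1, q2, q3, q4, q5}  [seen]
{q0, q3, q4, q5} --c--> {q0, q3, q4, q5}  [seen]
Reachable DFA states: {q0}, {q1, q2, q4, q5}, {q5}, {q0, q1, q2, q3, q4}, {q0, q1, q2, q3, q4, q5}, {q2, q3, q4}, {q0, q2, q3, q4}, {q4, q5}, {q0, q1, q2, q4}, {q0, q1, q2, q4, q5}, {q3, q4, q5}, {q0, q1, q2, q3, q5}, {q0, q3, q4, q5}.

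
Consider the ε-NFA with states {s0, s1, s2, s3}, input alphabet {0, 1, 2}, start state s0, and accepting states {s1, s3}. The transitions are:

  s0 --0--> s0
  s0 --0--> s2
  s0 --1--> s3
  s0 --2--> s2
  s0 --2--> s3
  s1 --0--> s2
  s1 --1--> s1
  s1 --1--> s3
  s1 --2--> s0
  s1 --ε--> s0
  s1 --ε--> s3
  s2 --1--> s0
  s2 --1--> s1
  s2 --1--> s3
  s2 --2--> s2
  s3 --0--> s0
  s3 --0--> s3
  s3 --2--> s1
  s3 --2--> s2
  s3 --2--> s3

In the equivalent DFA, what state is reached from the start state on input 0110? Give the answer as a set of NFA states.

{s0, s2, s3}

Start: {s0}.
δ(s0,0) = {s0, s2}.
Union: {s0, s2}.
After 0: {s0, s2}.
δ(s0,1) = {s3}; δ(s2,1) = {s0, s1, s3}.
Union: {s0, s1, s3}.
After 1: {s0, s1, s3}.
δ(s0,1) = {s3}; δ(s1,1) = {s1, s3}; δ(s3,1) = ∅.
Union: {s1, s3}.
ε-closure gives {s0, s1, s3}.
After 1: {s0, s1, s3}.
δ(s0,0) = {s0, s2}; δ(s1,0) = {s2}; δ(s3,0) = {s0, s3}.
Union: {s0, s2, s3}.
After 0: {s0, s2, s3}.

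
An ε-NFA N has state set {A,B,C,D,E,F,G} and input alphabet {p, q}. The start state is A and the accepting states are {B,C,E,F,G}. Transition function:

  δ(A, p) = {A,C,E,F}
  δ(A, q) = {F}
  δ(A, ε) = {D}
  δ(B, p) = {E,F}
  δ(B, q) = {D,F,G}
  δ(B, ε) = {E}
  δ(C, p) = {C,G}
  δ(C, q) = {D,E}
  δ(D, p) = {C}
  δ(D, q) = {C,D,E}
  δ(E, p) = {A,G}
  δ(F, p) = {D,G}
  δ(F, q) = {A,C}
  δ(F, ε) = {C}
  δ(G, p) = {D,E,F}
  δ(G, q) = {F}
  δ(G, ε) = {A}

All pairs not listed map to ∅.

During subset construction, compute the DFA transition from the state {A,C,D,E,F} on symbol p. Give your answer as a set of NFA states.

δ(A,p) = {A,C,E,F}; δ(C,p) = {C,G}; δ(D,p) = {C}; δ(E,p) = {A,G}; δ(F,p) = {D,G}.
Union: {A,C,D,E,F,G}.

{A,C,D,E,F,G}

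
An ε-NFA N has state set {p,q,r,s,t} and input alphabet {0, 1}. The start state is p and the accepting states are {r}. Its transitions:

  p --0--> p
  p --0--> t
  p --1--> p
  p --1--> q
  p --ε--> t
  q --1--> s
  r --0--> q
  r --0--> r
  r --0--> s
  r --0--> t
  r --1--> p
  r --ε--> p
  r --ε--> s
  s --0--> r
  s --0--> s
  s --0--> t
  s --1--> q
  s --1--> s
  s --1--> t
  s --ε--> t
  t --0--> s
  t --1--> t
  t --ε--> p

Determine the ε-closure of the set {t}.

{p,t}

Begin with {t}.
t →ε {p}; add p.
ε-closure = {p,t}.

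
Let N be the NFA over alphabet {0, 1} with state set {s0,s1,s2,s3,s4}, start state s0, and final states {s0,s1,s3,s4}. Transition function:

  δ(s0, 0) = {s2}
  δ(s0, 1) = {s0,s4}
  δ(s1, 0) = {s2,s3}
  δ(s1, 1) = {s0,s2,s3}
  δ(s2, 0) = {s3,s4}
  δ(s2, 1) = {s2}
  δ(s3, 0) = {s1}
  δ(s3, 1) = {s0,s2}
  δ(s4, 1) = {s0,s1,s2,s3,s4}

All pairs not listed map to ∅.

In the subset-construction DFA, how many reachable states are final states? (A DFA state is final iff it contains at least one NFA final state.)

Start state of the DFA: {s0}.
{s0} --0--> {s2}  [new]
{s0} --1--> {s0,s4}  [new]
{s2} --0--> {s3,s4}  [new]
{s2} --1--> {s2}  [seen]
{s0,s4} --0--> {s2}  [seen]
{s0,s4} --1--> {s0,s1,s2,s3,s4}  [new]
{s3,s4} --0--> {s1}  [new]
{s3,s4} --1--> {s0,s1,s2,s3,s4}  [seen]
{s0,s1,s2,s3,s4} --0--> {s1,s2,s3,s4}  [new]
{s0,s1,s2,s3,s4} --1--> {s0,s1,s2,s3,s4}  [seen]
{s1} --0--> {s2,s3}  [new]
{s1} --1--> {s0,s2,s3}  [new]
{s1,s2,s3,s4} --0--> {s1,s2,s3,s4}  [seen]
{s1,s2,s3,s4} --1--> {s0,s1,s2,s3,s4}  [seen]
{s2,s3} --0--> {s1,s3,s4}  [new]
{s2,s3} --1--> {s0,s2}  [new]
{s0,s2,s3} --0--> {s1,s2,s3,s4}  [seen]
{s0,s2,s3} --1--> {s0,s2,s4}  [new]
{s1,s3,s4} --0--> {s1,s2,s3}  [new]
{s1,s3,s4} --1--> {s0,s1,s2,s3,s4}  [seen]
{s0,s2} --0--> {s2,s3,s4}  [new]
{s0,s2} --1--> {s0,s2,s4}  [seen]
{s0,s2,s4} --0--> {s2,s3,s4}  [seen]
{s0,s2,s4} --1--> {s0,s1,s2,s3,s4}  [seen]
{s1,s2,s3} --0--> {s1,s2,s3,s4}  [seen]
{s1,s2,s3} --1--> {s0,s2,s3}  [seen]
{s2,s3,s4} --0--> {s1,s3,s4}  [seen]
{s2,s3,s4} --1--> {s0,s1,s2,s3,s4}  [seen]
Reachable DFA states: {s0}, {s2}, {s0,s4}, {s3,s4}, {s0,s1,s2,s3,s4}, {s1}, {s1,s2,s3,s4}, {s2,s3}, {s0,s2,s3}, {s1,s3,s4}, {s0,s2}, {s0,s2,s4}, {s1,s2,s3}, {s2,s3,s4}.
Accepting DFA states (contain an NFA accepting state): {s0}, {s0,s4}, {s3,s4}, {s0,s1,s2,s3,s4}, {s1}, {s1,s2,s3,s4}, {s2,s3}, {s0,s2,s3}, {s1,s3,s4}, {s0,s2}, {s0,s2,s4}, {s1,s2,s3}, {s2,s3,s4}.

13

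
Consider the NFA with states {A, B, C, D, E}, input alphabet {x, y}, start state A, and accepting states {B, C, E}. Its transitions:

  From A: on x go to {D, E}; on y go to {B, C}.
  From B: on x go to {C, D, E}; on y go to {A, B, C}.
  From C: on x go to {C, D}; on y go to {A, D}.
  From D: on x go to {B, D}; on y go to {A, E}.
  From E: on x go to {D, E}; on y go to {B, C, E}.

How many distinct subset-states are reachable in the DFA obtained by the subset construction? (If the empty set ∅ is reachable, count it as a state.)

Start state of the DFA: {A}.
{A} --x--> {D, E}  [new]
{A} --y--> {B, C}  [new]
{D, E} --x--> {B, D, E}  [new]
{D, E} --y--> {A, B, C, E}  [new]
{B, C} --x--> {C, D, E}  [new]
{B, C} --y--> {A, B, C, D}  [new]
{B, D, E} --x--> {B, C, D, E}  [new]
{B, D, E} --y--> {A, B, C, E}  [seen]
{A, B, C, E} --x--> {C, D, E}  [seen]
{A, B, C, E} --y--> {A, B, C, D, E}  [new]
{C, D, E} --x--> {B, C, D, E}  [seen]
{C, D, E} --y--> {A, B, C, D, E}  [seen]
{A, B, C, D} --x--> {B, C, D, E}  [seen]
{A, B, C, D} --y--> {A, B, C, D, E}  [seen]
{B, C, D, E} --x--> {B, C, D, E}  [seen]
{B, C, D, E} --y--> {A, B, C, D, E}  [seen]
{A, B, C, D, E} --x--> {B, C, D, E}  [seen]
{A, B, C, D, E} --y--> {A, B, C, D, E}  [seen]
Reachable DFA states: {A}, {D, E}, {B, C}, {B, D, E}, {A, B, C, E}, {C, D, E}, {A, B, C, D}, {B, C, D, E}, {A, B, C, D, E}.

9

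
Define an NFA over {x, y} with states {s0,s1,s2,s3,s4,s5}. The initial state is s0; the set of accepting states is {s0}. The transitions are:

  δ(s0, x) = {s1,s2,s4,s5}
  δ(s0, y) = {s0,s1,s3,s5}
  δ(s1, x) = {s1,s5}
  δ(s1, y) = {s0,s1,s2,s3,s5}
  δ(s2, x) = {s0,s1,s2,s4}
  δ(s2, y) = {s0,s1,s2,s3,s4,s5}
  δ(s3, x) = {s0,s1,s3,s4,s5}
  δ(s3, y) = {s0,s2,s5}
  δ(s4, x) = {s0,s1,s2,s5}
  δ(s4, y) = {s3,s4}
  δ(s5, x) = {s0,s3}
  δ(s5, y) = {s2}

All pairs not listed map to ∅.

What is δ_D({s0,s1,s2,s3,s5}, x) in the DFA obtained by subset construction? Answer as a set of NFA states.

{s0,s1,s2,s3,s4,s5}

δ(s0,x) = {s1,s2,s4,s5}; δ(s1,x) = {s1,s5}; δ(s2,x) = {s0,s1,s2,s4}; δ(s3,x) = {s0,s1,s3,s4,s5}; δ(s5,x) = {s0,s3}.
Union: {s0,s1,s2,s3,s4,s5}.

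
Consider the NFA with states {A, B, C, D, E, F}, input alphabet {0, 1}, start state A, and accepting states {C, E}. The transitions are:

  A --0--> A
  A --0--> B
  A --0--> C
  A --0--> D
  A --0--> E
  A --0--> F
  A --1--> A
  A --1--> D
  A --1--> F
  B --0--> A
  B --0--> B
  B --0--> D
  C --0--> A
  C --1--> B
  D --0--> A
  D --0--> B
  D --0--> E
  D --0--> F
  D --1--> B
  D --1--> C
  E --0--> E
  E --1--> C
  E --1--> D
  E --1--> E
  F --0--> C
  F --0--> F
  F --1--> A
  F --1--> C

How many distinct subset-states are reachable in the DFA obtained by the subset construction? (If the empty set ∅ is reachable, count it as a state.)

4

Start state of the DFA: {A}.
{A} --0--> {A, B, C, D, E, F}  [new]
{A} --1--> {A, D, F}  [new]
{A, B, C, D, E, F} --0--> {A, B, C, D, E, F}  [seen]
{A, B, C, D, E, F} --1--> {A, B, C, D, E, F}  [seen]
{A, D, F} --0--> {A, B, C, D, E, F}  [seen]
{A, D, F} --1--> {A, B, C, D, F}  [new]
{A, B, C, D, F} --0--> {A, B, C, D, E, F}  [seen]
{A, B, C, D, F} --1--> {A, B, C, D, F}  [seen]
Reachable DFA states: {A}, {A, B, C, D, E, F}, {A, D, F}, {A, B, C, D, F}.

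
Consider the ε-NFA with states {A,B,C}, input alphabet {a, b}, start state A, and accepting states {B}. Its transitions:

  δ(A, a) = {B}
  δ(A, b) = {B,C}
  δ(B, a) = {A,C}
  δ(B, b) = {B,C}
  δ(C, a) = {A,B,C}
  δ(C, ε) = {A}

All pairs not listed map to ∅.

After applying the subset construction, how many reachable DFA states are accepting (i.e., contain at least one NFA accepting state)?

Start state of the DFA: {A} (ε-closure of the NFA start).
{A} --a--> {B}  [new]
{A} --b--> {A,B,C}  [new]
{B} --a--> {A,C}  [new]
{B} --b--> {A,B,C}  [seen]
{A,B,C} --a--> {A,B,C}  [seen]
{A,B,C} --b--> {A,B,C}  [seen]
{A,C} --a--> {A,B,C}  [seen]
{A,C} --b--> {A,B,C}  [seen]
Reachable DFA states: {A}, {B}, {A,B,C}, {A,C}.
Accepting DFA states (contain an NFA accepting state): {B}, {A,B,C}.

2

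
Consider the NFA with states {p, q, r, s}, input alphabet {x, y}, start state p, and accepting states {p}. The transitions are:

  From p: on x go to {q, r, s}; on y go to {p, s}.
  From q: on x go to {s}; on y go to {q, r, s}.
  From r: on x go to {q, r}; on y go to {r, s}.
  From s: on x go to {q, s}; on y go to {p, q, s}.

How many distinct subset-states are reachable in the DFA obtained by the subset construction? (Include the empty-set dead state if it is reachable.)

Start state of the DFA: {p}.
{p} --x--> {q, r, s}  [new]
{p} --y--> {p, s}  [new]
{q, r, s} --x--> {q, r, s}  [seen]
{q, r, s} --y--> {p, q, r, s}  [new]
{p, s} --x--> {q, r, s}  [seen]
{p, s} --y--> {p, q, s}  [new]
{p, q, r, s} --x--> {q, r, s}  [seen]
{p, q, r, s} --y--> {p, q, r, s}  [seen]
{p, q, s} --x--> {q, r, s}  [seen]
{p, q, s} --y--> {p, q, r, s}  [seen]
Reachable DFA states: {p}, {q, r, s}, {p, s}, {p, q, r, s}, {p, q, s}.

5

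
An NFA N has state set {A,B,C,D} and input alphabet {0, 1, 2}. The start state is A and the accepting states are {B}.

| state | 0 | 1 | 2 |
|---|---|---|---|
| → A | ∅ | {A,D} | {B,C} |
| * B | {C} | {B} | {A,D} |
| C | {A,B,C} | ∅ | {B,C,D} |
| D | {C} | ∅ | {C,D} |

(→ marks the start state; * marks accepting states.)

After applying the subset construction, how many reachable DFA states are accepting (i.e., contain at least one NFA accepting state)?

Start state of the DFA: {A}.
{A} --0--> ∅  [new]
{A} --1--> {A,D}  [new]
{A} --2--> {B,C}  [new]
∅ --0--> ∅  [seen]
∅ --1--> ∅  [seen]
∅ --2--> ∅  [seen]
{A,D} --0--> {C}  [new]
{A,D} --1--> {A,D}  [seen]
{A,D} --2--> {B,C,D}  [new]
{B,C} --0--> {A,B,C}  [new]
{B,C} --1--> {B}  [new]
{B,C} --2--> {A,B,C,D}  [new]
{C} --0--> {A,B,C}  [seen]
{C} --1--> ∅  [seen]
{C} --2--> {B,C,D}  [seen]
{B,C,D} --0--> {A,B,C}  [seen]
{B,C,D} --1--> {B}  [seen]
{B,C,D} --2--> {A,B,C,D}  [seen]
{A,B,C} --0--> {A,B,C}  [seen]
{A,B,C} --1--> {A,B,D}  [new]
{A,B,C} --2--> {A,B,C,D}  [seen]
{B} --0--> {C}  [seen]
{B} --1--> {B}  [seen]
{B} --2--> {A,D}  [seen]
{A,B,C,D} --0--> {A,B,C}  [seen]
{A,B,C,D} --1--> {A,B,D}  [seen]
{A,B,C,D} --2--> {A,B,C,D}  [seen]
{A,B,D} --0--> {C}  [seen]
{A,B,D} --1--> {A,B,D}  [seen]
{A,B,D} --2--> {A,B,C,D}  [seen]
Reachable DFA states: {A}, ∅, {A,D}, {B,C}, {C}, {B,C,D}, {A,B,C}, {B}, {A,B,C,D}, {A,B,D}.
Accepting DFA states (contain an NFA accepting state): {B,C}, {B,C,D}, {A,B,C}, {B}, {A,B,C,D}, {A,B,D}.

6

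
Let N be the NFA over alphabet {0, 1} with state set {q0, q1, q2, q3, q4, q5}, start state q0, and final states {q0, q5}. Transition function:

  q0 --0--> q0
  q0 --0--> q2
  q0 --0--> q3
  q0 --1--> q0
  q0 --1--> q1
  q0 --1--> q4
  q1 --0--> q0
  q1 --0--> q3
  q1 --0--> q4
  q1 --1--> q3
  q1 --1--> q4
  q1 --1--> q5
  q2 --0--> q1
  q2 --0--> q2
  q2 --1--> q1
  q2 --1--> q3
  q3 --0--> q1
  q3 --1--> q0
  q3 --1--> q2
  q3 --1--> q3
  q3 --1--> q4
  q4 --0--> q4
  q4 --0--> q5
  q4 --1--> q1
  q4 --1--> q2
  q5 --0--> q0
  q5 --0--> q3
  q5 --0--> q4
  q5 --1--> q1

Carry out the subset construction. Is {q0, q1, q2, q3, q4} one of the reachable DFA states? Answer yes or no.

yes

Start state of the DFA: {q0}.
{q0} --0--> {q0, q2, q3}  [new]
{q0} --1--> {q0, q1, q4}  [new]
{q0, q2, q3} --0--> {q0, q1, q2, q3}  [new]
{q0, q2, q3} --1--> {q0, q1, q2, q3, q4}  [new]
{q0, q1, q4} --0--> {q0, q2, q3, q4, q5}  [new]
{q0, q1, q4} --1--> {q0, q1, q2, q3, q4, q5}  [new]
{q0, q1, q2, q3} --0--> {q0, q1, q2, q3, q4}  [seen]
{q0, q1, q2, q3} --1--> {q0, q1, q2, q3, q4, q5}  [seen]
{q0, q1, q2, q3, q4} --0--> {q0, q1, q2, q3, q4, q5}  [seen]
{q0, q1, q2, q3, q4} --1--> {q0, q1, q2, q3, q4, q5}  [seen]
{q0, q2, q3, q4, q5} --0--> {q0, q1, q2, q3, q4, q5}  [seen]
{q0, q2, q3, q4, q5} --1--> {q0, q1, q2, q3, q4}  [seen]
{q0, q1, q2, q3, q4, q5} --0--> {q0, q1, q2, q3, q4, q5}  [seen]
{q0, q1, q2, q3, q4, q5} --1--> {q0, q1, q2, q3, q4, q5}  [seen]
Reachable DFA states: {q0}, {q0, q2, q3}, {q0, q1, q4}, {q0, q1, q2, q3}, {q0, q1, q2, q3, q4}, {q0, q2, q3, q4, q5}, {q0, q1, q2, q3, q4, q5}.
{q0, q1, q2, q3, q4} is among them.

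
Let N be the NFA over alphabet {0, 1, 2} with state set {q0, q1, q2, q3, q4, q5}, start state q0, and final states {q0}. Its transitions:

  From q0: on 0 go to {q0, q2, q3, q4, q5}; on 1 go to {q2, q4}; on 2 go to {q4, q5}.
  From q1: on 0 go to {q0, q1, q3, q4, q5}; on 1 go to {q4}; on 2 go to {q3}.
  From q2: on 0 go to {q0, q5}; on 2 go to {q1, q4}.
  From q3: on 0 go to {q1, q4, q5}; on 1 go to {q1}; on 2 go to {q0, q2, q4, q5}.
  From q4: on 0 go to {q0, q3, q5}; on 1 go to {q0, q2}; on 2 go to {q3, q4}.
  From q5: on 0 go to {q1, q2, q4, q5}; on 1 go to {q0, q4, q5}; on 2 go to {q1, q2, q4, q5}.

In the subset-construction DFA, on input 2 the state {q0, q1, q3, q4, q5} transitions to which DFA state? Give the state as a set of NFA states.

δ(q0,2) = {q4, q5}; δ(q1,2) = {q3}; δ(q3,2) = {q0, q2, q4, q5}; δ(q4,2) = {q3, q4}; δ(q5,2) = {q1, q2, q4, q5}.
Union: {q0, q1, q2, q3, q4, q5}.

{q0, q1, q2, q3, q4, q5}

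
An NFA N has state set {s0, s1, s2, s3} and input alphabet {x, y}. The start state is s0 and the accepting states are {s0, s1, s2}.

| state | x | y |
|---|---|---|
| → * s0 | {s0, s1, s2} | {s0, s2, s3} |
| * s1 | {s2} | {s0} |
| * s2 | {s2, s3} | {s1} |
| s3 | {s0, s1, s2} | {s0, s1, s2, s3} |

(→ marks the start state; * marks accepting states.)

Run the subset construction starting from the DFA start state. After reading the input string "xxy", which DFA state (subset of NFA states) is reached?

Start: {s0}.
δ(s0,x) = {s0, s1, s2}.
Union: {s0, s1, s2}.
After x: {s0, s1, s2}.
δ(s0,x) = {s0, s1, s2}; δ(s1,x) = {s2}; δ(s2,x) = {s2, s3}.
Union: {s0, s1, s2, s3}.
After x: {s0, s1, s2, s3}.
δ(s0,y) = {s0, s2, s3}; δ(s1,y) = {s0}; δ(s2,y) = {s1}; δ(s3,y) = {s0, s1, s2, s3}.
Union: {s0, s1, s2, s3}.
After y: {s0, s1, s2, s3}.

{s0, s1, s2, s3}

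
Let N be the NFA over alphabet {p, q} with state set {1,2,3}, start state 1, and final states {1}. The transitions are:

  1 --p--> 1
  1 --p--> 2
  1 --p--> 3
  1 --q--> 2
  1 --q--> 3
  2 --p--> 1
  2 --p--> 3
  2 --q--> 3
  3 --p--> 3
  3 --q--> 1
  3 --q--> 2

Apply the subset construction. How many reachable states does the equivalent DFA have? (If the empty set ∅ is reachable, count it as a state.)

Start state of the DFA: {1}.
{1} --p--> {1,2,3}  [new]
{1} --q--> {2,3}  [new]
{1,2,3} --p--> {1,2,3}  [seen]
{1,2,3} --q--> {1,2,3}  [seen]
{2,3} --p--> {1,3}  [new]
{2,3} --q--> {1,2,3}  [seen]
{1,3} --p--> {1,2,3}  [seen]
{1,3} --q--> {1,2,3}  [seen]
Reachable DFA states: {1}, {1,2,3}, {2,3}, {1,3}.

4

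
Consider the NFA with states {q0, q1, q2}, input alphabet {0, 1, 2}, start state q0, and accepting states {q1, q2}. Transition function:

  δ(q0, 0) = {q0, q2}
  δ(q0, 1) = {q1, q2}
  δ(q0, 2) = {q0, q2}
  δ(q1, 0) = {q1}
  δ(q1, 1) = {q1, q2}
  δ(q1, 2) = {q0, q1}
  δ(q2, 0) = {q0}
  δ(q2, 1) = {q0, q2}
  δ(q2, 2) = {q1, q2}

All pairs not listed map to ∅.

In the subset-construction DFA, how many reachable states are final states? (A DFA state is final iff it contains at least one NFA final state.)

Start state of the DFA: {q0}.
{q0} --0--> {q0, q2}  [new]
{q0} --1--> {q1, q2}  [new]
{q0} --2--> {q0, q2}  [seen]
{q0, q2} --0--> {q0, q2}  [seen]
{q0, q2} --1--> {q0, q1, q2}  [new]
{q0, q2} --2--> {q0, q1, q2}  [seen]
{q1, q2} --0--> {q0, q1}  [new]
{q1, q2} --1--> {q0, q1, q2}  [seen]
{q1, q2} --2--> {q0, q1, q2}  [seen]
{q0, q1, q2} --0--> {q0, q1, q2}  [seen]
{q0, q1, q2} --1--> {q0, q1, q2}  [seen]
{q0, q1, q2} --2--> {q0, q1, q2}  [seen]
{q0, q1} --0--> {q0, q1, q2}  [seen]
{q0, q1} --1--> {q1, q2}  [seen]
{q0, q1} --2--> {q0, q1, q2}  [seen]
Reachable DFA states: {q0}, {q0, q2}, {q1, q2}, {q0, q1, q2}, {q0, q1}.
Accepting DFA states (contain an NFA accepting state): {q0, q2}, {q1, q2}, {q0, q1, q2}, {q0, q1}.

4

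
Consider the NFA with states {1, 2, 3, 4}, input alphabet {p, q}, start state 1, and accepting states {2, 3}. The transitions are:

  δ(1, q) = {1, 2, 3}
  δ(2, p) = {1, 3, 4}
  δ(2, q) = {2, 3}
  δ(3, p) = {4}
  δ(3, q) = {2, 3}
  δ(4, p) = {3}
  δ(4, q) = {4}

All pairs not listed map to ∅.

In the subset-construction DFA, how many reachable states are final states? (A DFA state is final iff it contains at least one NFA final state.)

5

Start state of the DFA: {1}.
{1} --p--> ∅  [new]
{1} --q--> {1, 2, 3}  [new]
∅ --p--> ∅  [seen]
∅ --q--> ∅  [seen]
{1, 2, 3} --p--> {1, 3, 4}  [new]
{1, 2, 3} --q--> {1, 2, 3}  [seen]
{1, 3, 4} --p--> {3, 4}  [new]
{1, 3, 4} --q--> {1, 2, 3, 4}  [new]
{3, 4} --p--> {3, 4}  [seen]
{3, 4} --q--> {2, 3, 4}  [new]
{1, 2, 3, 4} --p--> {1, 3, 4}  [seen]
{1, 2, 3, 4} --q--> {1, 2, 3, 4}  [seen]
{2, 3, 4} --p--> {1, 3, 4}  [seen]
{2, 3, 4} --q--> {2, 3, 4}  [seen]
Reachable DFA states: {1}, ∅, {1, 2, 3}, {1, 3, 4}, {3, 4}, {1, 2, 3, 4}, {2, 3, 4}.
Accepting DFA states (contain an NFA accepting state): {1, 2, 3}, {1, 3, 4}, {3, 4}, {1, 2, 3, 4}, {2, 3, 4}.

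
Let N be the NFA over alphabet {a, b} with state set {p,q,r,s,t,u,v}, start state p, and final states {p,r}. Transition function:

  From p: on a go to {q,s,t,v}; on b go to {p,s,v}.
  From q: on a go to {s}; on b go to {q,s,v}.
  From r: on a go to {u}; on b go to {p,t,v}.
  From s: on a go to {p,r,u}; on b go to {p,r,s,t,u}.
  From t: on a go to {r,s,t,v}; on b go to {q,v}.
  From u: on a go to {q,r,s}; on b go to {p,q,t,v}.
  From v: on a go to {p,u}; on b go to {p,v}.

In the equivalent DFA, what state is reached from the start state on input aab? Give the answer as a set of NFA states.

Start: {p}.
δ(p,a) = {q,s,t,v}.
Union: {q,s,t,v}.
After a: {q,s,t,v}.
δ(q,a) = {s}; δ(s,a) = {p,r,u}; δ(t,a) = {r,s,t,v}; δ(v,a) = {p,u}.
Union: {p,r,s,t,u,v}.
After a: {p,r,s,t,u,v}.
δ(p,b) = {p,s,v}; δ(r,b) = {p,t,v}; δ(s,b) = {p,r,s,t,u}; δ(t,b) = {q,v}; δ(u,b) = {p,q,t,v}; δ(v,b) = {p,v}.
Union: {p,q,r,s,t,u,v}.
After b: {p,q,r,s,t,u,v}.

{p,q,r,s,t,u,v}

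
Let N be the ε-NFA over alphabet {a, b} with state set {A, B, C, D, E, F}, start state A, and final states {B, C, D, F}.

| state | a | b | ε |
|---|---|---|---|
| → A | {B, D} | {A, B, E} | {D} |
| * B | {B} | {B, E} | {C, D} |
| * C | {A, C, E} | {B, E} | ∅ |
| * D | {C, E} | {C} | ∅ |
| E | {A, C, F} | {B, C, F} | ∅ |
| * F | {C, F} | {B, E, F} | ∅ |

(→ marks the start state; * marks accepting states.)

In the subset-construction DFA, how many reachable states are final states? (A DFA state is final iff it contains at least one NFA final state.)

Start state of the DFA: {A, D} (ε-closure of the NFA start).
{A, D} --a--> {B, C, D, E}  [new]
{A, D} --b--> {A, B, C, D, E}  [new]
{B, C, D, E} --a--> {A, B, C, D, E, F}  [new]
{B, C, D, E} --b--> {B, C, D, E, F}  [new]
{A, B, C, D, E} --a--> {A, B, C, D, E, F}  [seen]
{A, B, C, D, E} --b--> {A, B, C, D, E, F}  [seen]
{A, B, C, D, E, F} --a--> {A, B, C, D, E, F}  [seen]
{A, B, C, D, E, F} --b--> {A, B, C, D, E, F}  [seen]
{B, C, D, E, F} --a--> {A, B, C, D, E, F}  [seen]
{B, C, D, E, F} --b--> {B, C, D, E, F}  [seen]
Reachable DFA states: {A, D}, {B, C, D, E}, {A, B, C, D, E}, {A, B, C, D, E, F}, {B, C, D, E, F}.
Accepting DFA states (contain an NFA accepting state): {A, D}, {B, C, D, E}, {A, B, C, D, E}, {A, B, C, D, E, F}, {B, C, D, E, F}.

5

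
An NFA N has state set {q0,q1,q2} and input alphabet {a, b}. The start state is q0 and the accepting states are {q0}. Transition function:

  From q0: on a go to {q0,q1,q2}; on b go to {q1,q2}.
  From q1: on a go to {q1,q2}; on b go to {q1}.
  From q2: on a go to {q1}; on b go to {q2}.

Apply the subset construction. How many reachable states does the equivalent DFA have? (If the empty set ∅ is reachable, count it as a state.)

Start state of the DFA: {q0}.
{q0} --a--> {q0,q1,q2}  [new]
{q0} --b--> {q1,q2}  [new]
{q0,q1,q2} --a--> {q0,q1,q2}  [seen]
{q0,q1,q2} --b--> {q1,q2}  [seen]
{q1,q2} --a--> {q1,q2}  [seen]
{q1,q2} --b--> {q1,q2}  [seen]
Reachable DFA states: {q0}, {q0,q1,q2}, {q1,q2}.

3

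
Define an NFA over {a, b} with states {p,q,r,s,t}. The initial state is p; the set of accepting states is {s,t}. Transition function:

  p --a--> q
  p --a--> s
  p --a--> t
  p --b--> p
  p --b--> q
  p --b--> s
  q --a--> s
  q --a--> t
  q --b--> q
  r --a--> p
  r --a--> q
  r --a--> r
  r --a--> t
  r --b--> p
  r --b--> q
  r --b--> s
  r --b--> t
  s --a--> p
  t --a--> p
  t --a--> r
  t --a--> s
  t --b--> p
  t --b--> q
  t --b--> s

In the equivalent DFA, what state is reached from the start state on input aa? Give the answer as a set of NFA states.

Start: {p}.
δ(p,a) = {q,s,t}.
Union: {q,s,t}.
After a: {q,s,t}.
δ(q,a) = {s,t}; δ(s,a) = {p}; δ(t,a) = {p,r,s}.
Union: {p,r,s,t}.
After a: {p,r,s,t}.

{p,r,s,t}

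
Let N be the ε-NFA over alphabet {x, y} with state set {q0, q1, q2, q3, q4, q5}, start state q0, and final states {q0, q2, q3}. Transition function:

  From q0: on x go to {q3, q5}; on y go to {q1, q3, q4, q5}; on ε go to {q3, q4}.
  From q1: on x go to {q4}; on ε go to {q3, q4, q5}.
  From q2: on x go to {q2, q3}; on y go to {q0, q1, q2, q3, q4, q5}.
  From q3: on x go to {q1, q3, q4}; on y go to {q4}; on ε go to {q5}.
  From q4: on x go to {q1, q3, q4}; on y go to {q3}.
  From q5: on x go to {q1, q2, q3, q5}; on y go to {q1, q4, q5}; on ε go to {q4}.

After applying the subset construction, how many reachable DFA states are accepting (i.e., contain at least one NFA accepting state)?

4

Start state of the DFA: {q0, q3, q4, q5} (ε-closure of the NFA start).
{q0, q3, q4, q5} --x--> {q1, q2, q3, q4, q5}  [new]
{q0, q3, q4, q5} --y--> {q1, q3, q4, q5}  [new]
{q1, q2, q3, q4, q5} --x--> {q1, q2, q3, q4, q5}  [seen]
{q1, q2, q3, q4, q5} --y--> {q0, q1, q2, q3, q4, q5}  [new]
{q1, q3, q4, q5} --x--> {q1, q2, q3, q4, q5}  [seen]
{q1, q3, q4, q5} --y--> {q1, q3, q4, q5}  [seen]
{q0, q1, q2, q3, q4, q5} --x--> {q1, q2, q3, q4, q5}  [seen]
{q0, q1, q2, q3, q4, q5} --y--> {q0, q1, q2, q3, q4, q5}  [seen]
Reachable DFA states: {q0, q3, q4, q5}, {q1, q2, q3, q4, q5}, {q1, q3, q4, q5}, {q0, q1, q2, q3, q4, q5}.
Accepting DFA states (contain an NFA accepting state): {q0, q3, q4, q5}, {q1, q2, q3, q4, q5}, {q1, q3, q4, q5}, {q0, q1, q2, q3, q4, q5}.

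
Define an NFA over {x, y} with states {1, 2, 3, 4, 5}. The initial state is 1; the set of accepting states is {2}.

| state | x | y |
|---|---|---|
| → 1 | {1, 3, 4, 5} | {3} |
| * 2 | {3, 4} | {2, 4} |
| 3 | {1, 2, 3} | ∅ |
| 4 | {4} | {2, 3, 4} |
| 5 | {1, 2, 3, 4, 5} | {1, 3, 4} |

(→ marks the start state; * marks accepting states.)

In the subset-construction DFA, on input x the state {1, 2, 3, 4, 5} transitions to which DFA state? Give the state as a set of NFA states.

δ(1,x) = {1, 3, 4, 5}; δ(2,x) = {3, 4}; δ(3,x) = {1, 2, 3}; δ(4,x) = {4}; δ(5,x) = {1, 2, 3, 4, 5}.
Union: {1, 2, 3, 4, 5}.

{1, 2, 3, 4, 5}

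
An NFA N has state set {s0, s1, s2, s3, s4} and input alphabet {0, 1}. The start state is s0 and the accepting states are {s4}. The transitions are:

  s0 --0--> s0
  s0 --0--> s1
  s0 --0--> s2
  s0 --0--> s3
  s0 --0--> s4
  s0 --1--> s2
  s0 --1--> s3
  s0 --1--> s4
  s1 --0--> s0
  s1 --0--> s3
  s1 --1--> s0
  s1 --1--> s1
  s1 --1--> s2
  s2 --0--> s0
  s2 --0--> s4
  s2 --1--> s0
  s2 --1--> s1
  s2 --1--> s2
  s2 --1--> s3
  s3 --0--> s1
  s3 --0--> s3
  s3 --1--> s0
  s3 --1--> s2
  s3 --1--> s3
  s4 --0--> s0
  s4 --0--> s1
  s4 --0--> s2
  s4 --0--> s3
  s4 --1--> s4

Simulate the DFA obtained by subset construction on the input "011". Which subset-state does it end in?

{s0, s1, s2, s3, s4}

Start: {s0}.
δ(s0,0) = {s0, s1, s2, s3, s4}.
Union: {s0, s1, s2, s3, s4}.
After 0: {s0, s1, s2, s3, s4}.
δ(s0,1) = {s2, s3, s4}; δ(s1,1) = {s0, s1, s2}; δ(s2,1) = {s0, s1, s2, s3}; δ(s3,1) = {s0, s2, s3}; δ(s4,1) = {s4}.
Union: {s0, s1, s2, s3, s4}.
After 1: {s0, s1, s2, s3, s4}.
δ(s0,1) = {s2, s3, s4}; δ(s1,1) = {s0, s1, s2}; δ(s2,1) = {s0, s1, s2, s3}; δ(s3,1) = {s0, s2, s3}; δ(s4,1) = {s4}.
Union: {s0, s1, s2, s3, s4}.
After 1: {s0, s1, s2, s3, s4}.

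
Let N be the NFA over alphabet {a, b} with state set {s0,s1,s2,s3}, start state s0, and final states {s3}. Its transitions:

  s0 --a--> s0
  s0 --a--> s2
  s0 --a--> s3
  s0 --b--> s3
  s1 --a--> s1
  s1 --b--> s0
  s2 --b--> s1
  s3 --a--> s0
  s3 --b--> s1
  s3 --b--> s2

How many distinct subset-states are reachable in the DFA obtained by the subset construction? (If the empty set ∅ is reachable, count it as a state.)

11

Start state of the DFA: {s0}.
{s0} --a--> {s0,s2,s3}  [new]
{s0} --b--> {s3}  [new]
{s0,s2,s3} --a--> {s0,s2,s3}  [seen]
{s0,s2,s3} --b--> {s1,s2,s3}  [new]
{s3} --a--> {s0}  [seen]
{s3} --b--> {s1,s2}  [new]
{s1,s2,s3} --a--> {s0,s1}  [new]
{s1,s2,s3} --b--> {s0,s1,s2}  [new]
{s1,s2} --a--> {s1}  [new]
{s1,s2} --b--> {s0,s1}  [seen]
{s0,s1} --a--> {s0,s1,s2,s3}  [new]
{s0,s1} --b--> {s0,s3}  [new]
{s0,s1,s2} --a--> {s0,s1,s2,s3}  [seen]
{s0,s1,s2} --b--> {s0,s1,s3}  [new]
{s1} --a--> {s1}  [seen]
{s1} --b--> {s0}  [seen]
{s0,s1,s2,s3} --a--> {s0,s1,s2,s3}  [seen]
{s0,s1,s2,s3} --b--> {s0,s1,s2,s3}  [seen]
{s0,s3} --a--> {s0,s2,s3}  [seen]
{s0,s3} --b--> {s1,s2,s3}  [seen]
{s0,s1,s3} --a--> {s0,s1,s2,s3}  [seen]
{s0,s1,s3} --b--> {s0,s1,s2,s3}  [seen]
Reachable DFA states: {s0}, {s0,s2,s3}, {s3}, {s1,s2,s3}, {s1,s2}, {s0,s1}, {s0,s1,s2}, {s1}, {s0,s1,s2,s3}, {s0,s3}, {s0,s1,s3}.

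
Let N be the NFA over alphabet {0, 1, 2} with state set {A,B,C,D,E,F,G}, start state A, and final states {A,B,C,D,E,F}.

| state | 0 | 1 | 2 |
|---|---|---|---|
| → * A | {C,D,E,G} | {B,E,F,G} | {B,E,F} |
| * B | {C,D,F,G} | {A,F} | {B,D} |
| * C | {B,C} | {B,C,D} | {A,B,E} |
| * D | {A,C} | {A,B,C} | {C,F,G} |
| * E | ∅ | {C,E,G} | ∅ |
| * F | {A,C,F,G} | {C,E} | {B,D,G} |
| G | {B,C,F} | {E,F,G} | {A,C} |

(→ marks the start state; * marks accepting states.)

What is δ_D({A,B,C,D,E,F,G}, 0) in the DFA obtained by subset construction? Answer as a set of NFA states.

{A,B,C,D,E,F,G}

δ(A,0) = {C,D,E,G}; δ(B,0) = {C,D,F,G}; δ(C,0) = {B,C}; δ(D,0) = {A,C}; δ(E,0) = ∅; δ(F,0) = {A,C,F,G}; δ(G,0) = {B,C,F}.
Union: {A,B,C,D,E,F,G}.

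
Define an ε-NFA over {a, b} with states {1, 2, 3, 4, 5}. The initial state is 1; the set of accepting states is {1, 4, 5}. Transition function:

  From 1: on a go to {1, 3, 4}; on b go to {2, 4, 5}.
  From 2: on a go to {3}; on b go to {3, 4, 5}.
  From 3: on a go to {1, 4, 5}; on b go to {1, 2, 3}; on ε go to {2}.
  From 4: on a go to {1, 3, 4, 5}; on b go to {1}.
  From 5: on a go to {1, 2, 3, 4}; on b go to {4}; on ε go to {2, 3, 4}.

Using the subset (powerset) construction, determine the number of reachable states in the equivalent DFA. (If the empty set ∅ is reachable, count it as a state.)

Start state of the DFA: {1} (ε-closure of the NFA start).
{1} --a--> {1, 2, 3, 4}  [new]
{1} --b--> {2, 3, 4, 5}  [new]
{1, 2, 3, 4} --a--> {1, 2, 3, 4, 5}  [new]
{1, 2, 3, 4} --b--> {1, 2, 3, 4, 5}  [seen]
{2, 3, 4, 5} --a--> {1, 2, 3, 4, 5}  [seen]
{2, 3, 4, 5} --b--> {1, 2, 3, 4, 5}  [seen]
{1, 2, 3, 4, 5} --a--> {1, 2, 3, 4, 5}  [seen]
{1, 2, 3, 4, 5} --b--> {1, 2, 3, 4, 5}  [seen]
Reachable DFA states: {1}, {1, 2, 3, 4}, {2, 3, 4, 5}, {1, 2, 3, 4, 5}.

4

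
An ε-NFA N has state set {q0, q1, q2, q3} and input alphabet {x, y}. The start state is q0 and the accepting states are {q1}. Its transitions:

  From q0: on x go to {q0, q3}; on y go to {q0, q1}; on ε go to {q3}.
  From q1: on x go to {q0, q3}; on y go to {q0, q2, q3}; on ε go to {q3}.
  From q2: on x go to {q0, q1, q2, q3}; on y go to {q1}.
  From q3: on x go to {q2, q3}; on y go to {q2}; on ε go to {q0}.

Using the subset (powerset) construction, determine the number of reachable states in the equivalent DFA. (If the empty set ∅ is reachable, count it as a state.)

3

Start state of the DFA: {q0, q3} (ε-closure of the NFA start).
{q0, q3} --x--> {q0, q2, q3}  [new]
{q0, q3} --y--> {q0, q1, q2, q3}  [new]
{q0, q2, q3} --x--> {q0, q1, q2, q3}  [seen]
{q0, q2, q3} --y--> {q0, q1, q2, q3}  [seen]
{q0, q1, q2, q3} --x--> {q0, q1, q2, q3}  [seen]
{q0, q1, q2, q3} --y--> {q0, q1, q2, q3}  [seen]
Reachable DFA states: {q0, q3}, {q0, q2, q3}, {q0, q1, q2, q3}.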